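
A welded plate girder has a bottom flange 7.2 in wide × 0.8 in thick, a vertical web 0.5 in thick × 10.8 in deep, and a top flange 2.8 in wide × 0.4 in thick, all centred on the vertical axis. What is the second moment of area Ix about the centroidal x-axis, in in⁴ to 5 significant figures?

Ix ≈ 221.74 in⁴

Treat the section as a set of non-overlapping primitives; coordinates are from the bounding-box lower-left.
Bottom plate: 7.2 × 0.8, A = 5.76 in², y = 0.4 in, Ī = 0.3072 in⁴.
Web plate: 0.5 × 10.8, A = 5.4 in², y = 6.2 in, Ī = 52.488 in⁴.
Top plate: 2.8 × 0.4, A = 1.12 in², y = 11.8 in, Ī = 0.01493333 in⁴.
Centroid: ȳ = ΣA·y / ΣA = 3.990228 in.
Transfer each piece to the centroidal x-axis using Ī + A·d² with d = y − 3.990228:
  bottom plate: d = -3.590228 in → contributes +74.55209 in⁴
  web plate: d = 2.209772 in → contributes +78.8567 in⁴
  top plate: d = 7.809772 in → contributes +68.32658 in⁴
Total I = 221.7354 in⁴.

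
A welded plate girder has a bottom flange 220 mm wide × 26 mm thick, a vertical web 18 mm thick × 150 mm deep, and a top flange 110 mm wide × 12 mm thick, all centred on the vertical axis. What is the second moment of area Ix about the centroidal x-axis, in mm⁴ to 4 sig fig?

Ix ≈ 4.222 × 10⁷ mm⁴

Decompose the section into non-overlapping parts with the origin at the bottom-left of its bounding rectangle.
Bottom plate: 220 × 26, A = 5 720 mm², y = 13 mm, Ī = 322 227 mm⁴.
Web plate: 18 × 150, A = 2 700 mm², y = 101 mm, Ī = 5 062 500 mm⁴.
Top plate: 110 × 12, A = 1 320 mm², y = 182 mm, Ī = 15 840 mm⁴.
Centroid: ȳ = ΣA·y / ΣA = 60.2977 mm.
Transfer each piece to the centroidal x-axis using Ī + A·d² with d = y − 60.2977:
  bottom plate: d = -47.2977 mm → contributes +13 118 303 mm⁴
  web plate: d = 40.7023 mm → contributes +9 535 519 mm⁴
  top plate: d = 121.702 mm → contributes +19 566 941 mm⁴
Total I = 42 220 763 mm⁴.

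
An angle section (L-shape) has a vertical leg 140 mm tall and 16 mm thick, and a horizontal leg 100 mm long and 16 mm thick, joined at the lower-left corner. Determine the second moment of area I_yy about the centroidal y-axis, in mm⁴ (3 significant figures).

Decompose the section into non-overlapping parts with the origin at the bottom-left of its bounding rectangle.
Vertical leg: 16 × 140, A = 2 240 mm², x = 8 mm, Ī = 47 787 mm⁴.
Horizontal leg (remainder): 84 × 16, A = 1 344 mm², x = 58 mm, Ī = 790 272 mm⁴.
Centroid: x̄ = ΣA·x / ΣA = 26.75 mm.
Transfer each piece to the centroidal y-axis using Ī + A·d² with d = x − 26.75:
  vertical leg: d = -18.75 mm → contributes +835 287 mm⁴
  horizontal leg (remainder): d = 31.25 mm → contributes +2 102 772 mm⁴
Total I = 2 938 059 mm⁴.

I_yy ≈ 2.94 × 10⁶ mm⁴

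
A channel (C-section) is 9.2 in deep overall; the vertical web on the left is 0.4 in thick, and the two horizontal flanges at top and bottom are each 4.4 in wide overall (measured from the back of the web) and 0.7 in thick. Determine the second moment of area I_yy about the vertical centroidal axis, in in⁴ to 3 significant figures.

Split into non-overlapping primitives; take the origin at the lower-left of the bounding box.
Web: 0.4 × 9.2, A = 3.68 in², x = 0.2 in, Ī = 0.049067 in⁴.
Top flange (beyond web): 4 × 0.7, A = 2.8 in², x = 2.4 in, Ī = 3.7333 in⁴.
Bottom flange (beyond web): 4 × 0.7, A = 2.8 in², x = 2.4 in, Ī = 3.7333 in⁴.
Centroid: x̄ = ΣA·x / ΣA = 1.5276 in.
Transfer each piece to the vertical centroidal axis using Ī + A·d² with d = x − 1.5276:
  web: d = -1.3276 in → contributes +6.535 in⁴
  top flange (beyond web): d = 0.87241 in → contributes +5.8644 in⁴
  bottom flange (beyond web): d = 0.87241 in → contributes +5.8644 in⁴
Total I = 18.264 in⁴.

I_yy ≈ 18.3 in⁴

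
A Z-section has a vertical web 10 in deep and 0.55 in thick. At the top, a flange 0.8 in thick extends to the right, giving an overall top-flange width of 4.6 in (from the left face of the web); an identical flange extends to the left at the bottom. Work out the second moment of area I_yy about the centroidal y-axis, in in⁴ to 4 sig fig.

Split into non-overlapping primitives; take the origin at the lower-left of the bounding box.
Web: 0.55 × 10, A = 5.5 in², x = 4.325 in, Ī = 0.138646 in⁴.
Top flange (beyond web): 4.05 × 0.8, A = 3.24 in², x = 6.625 in, Ī = 4.42868 in⁴.
Bottom flange (beyond web): 4.05 × 0.8, A = 3.24 in², x = 2.025 in, Ī = 4.42868 in⁴.
Centroid: x̄ = ΣA·x / ΣA = 4.325 in.
Transfer each piece to the centroidal y-axis using Ī + A·d² with d = x − 4.325:
  web: d = 0 in → contributes +0.138646 in⁴
  top flange (beyond web): d = 2.3 in → contributes +21.5683 in⁴
  bottom flange (beyond web): d = -2.3 in → contributes +21.5683 in⁴
Total I = 43.2752 in⁴.

I_yy ≈ 43.28 in⁴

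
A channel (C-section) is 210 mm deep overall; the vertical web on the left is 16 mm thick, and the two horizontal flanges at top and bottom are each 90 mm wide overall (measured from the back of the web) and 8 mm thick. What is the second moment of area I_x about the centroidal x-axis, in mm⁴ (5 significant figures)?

I_x ≈ 2.4432 × 10⁷ mm⁴

Split into non-overlapping primitives; take the origin at the lower-left of the bounding box.
Web: 16 × 210, A = 3 360 mm², y = 105 mm, Ī = 12 348 000 mm⁴.
Top flange (beyond web): 74 × 8, A = 592 mm², y = 206 mm, Ī = 3157.333 mm⁴.
Bottom flange (beyond web): 74 × 8, A = 592 mm², y = 4 mm, Ī = 3157.333 mm⁴.
By symmetry the centroid is at mid-height, ȳ = 105 mm.
Transfer each piece to the centroidal x-axis using Ī + A·d² with d = y − 105:
  web: d = 0 mm → contributes +12 348 000 mm⁴
  top flange (beyond web): d = 101 mm → contributes +6 042 149 mm⁴
  bottom flange (beyond web): d = -101 mm → contributes +6 042 149 mm⁴
Total I = 24 432 299 mm⁴.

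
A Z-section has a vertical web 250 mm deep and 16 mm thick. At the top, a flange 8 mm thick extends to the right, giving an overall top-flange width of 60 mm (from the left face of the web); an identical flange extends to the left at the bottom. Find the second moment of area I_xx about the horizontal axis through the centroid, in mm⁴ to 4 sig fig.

Treat the section as a set of non-overlapping primitives; coordinates are from the bounding-box lower-left.
Web: 16 × 250, A = 4 000 mm², y = 125 mm, Ī = 20 833 333 mm⁴.
Top flange (beyond web): 44 × 8, A = 352 mm², y = 246 mm, Ī = 1877.33 mm⁴.
Bottom flange (beyond web): 44 × 8, A = 352 mm², y = 4 mm, Ī = 1877.33 mm⁴.
Centroid: ȳ = ΣA·y / ΣA = 125 mm.
Transfer each piece to the horizontal axis through the centroid using Ī + A·d² with d = y − 125:
  web: d = 0 mm → contributes +20 833 333 mm⁴
  top flange (beyond web): d = 121 mm → contributes +5 155 509 mm⁴
  bottom flange (beyond web): d = -121 mm → contributes +5 155 509 mm⁴
Total I = 31 144 352 mm⁴.

I_xx ≈ 3.114 × 10⁷ mm⁴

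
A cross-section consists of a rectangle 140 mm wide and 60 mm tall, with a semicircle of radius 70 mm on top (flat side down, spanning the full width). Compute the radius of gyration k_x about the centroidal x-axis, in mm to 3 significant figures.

Treat the section as a set of non-overlapping primitives; coordinates are from the bounding-box lower-left.
Rectangular body: 140 × 60, A = 8 400 mm², y = 30 mm, Ī = 2 520 000 mm⁴.
Semicircular cap: semicircle r = 70, A = 7696.9 mm², y = 89.709 mm, Ī = 2 635 265 mm⁴.
Centroid: ȳ = ΣA·y / ΣA = 58.55 mm.
Transfer each piece to the centroidal x-axis using Ī + A·d² with d = y − 58.55:
  rectangular body: d = -28.55 mm → contributes +9 367 075 mm⁴
  semicircular cap: d = 31.158 mm → contributes +10 107 807 mm⁴
Total I = 19 474 882 mm⁴.
Radius of gyration: k = √(I/A) = √(19 474 882 / 16 097) = 34.783 mm.

k_x ≈ 34.8 mm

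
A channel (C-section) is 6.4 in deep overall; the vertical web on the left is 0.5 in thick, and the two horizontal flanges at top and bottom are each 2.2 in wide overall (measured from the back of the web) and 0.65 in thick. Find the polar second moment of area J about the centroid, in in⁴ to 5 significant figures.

Break the section into simple shapes (no overlaps), measuring from the bottom-left corner of the bounding box.
Web: 0.5 × 6.4, A = 3.2 in², y = 3.2 in, Ī = 10.92267 in⁴.
Top flange (beyond web): 1.7 × 0.65, A = 1.105 in², y = 6.075 in, Ī = 0.03890521 in⁴.
Bottom flange (beyond web): 1.7 × 0.65, A = 1.105 in², y = 0.325 in, Ī = 0.03890521 in⁴.
By symmetry the centroid is at mid-height, ȳ = 3.2 in.
Transfer each piece to the centroidal x-axis using Ī + A·d² with d = y − 3.2:
  web: d = 0 in → contributes +10.92267 in⁴
  top flange (beyond web): d = 2.875 in → contributes +9.172421 in⁴
  bottom flange (beyond web): d = -2.875 in → contributes +9.172421 in⁴
Total I = 29.26751 in⁴.
For the y-axis: x̄ = 0.699353 in.
Repeating about the centroidal y-axis gives I_y = 2.180631 in⁴.
Polar second moment: J = I_x + I_y = 31.44814 in⁴.

J ≈ 31.448 in⁴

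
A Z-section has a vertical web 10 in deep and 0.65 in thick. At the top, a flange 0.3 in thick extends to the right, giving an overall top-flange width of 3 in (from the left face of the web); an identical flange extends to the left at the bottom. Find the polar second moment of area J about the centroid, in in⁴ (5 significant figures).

J ≈ 91.394 in⁴

Decompose the section into non-overlapping parts with the origin at the bottom-left of its bounding rectangle.
Web: 0.65 × 10, A = 6.5 in², y = 5 in, Ī = 54.16667 in⁴.
Top flange (beyond web): 2.35 × 0.3, A = 0.705 in², y = 9.85 in, Ī = 0.0052875 in⁴.
Bottom flange (beyond web): 2.35 × 0.3, A = 0.705 in², y = 0.15 in, Ī = 0.0052875 in⁴.
Centroid: ȳ = ΣA·y / ΣA = 5 in.
Transfer each piece to the centroidal x-axis using Ī + A·d² with d = y − 5:
  web: d = 0 in → contributes +54.16667 in⁴
  top flange (beyond web): d = 4.85 in → contributes +16.58865 in⁴
  bottom flange (beyond web): d = -4.85 in → contributes +16.58865 in⁴
Total I = 87.34397 in⁴.
For the y-axis: x̄ = 2.675 in.
Repeating about the centroidal y-axis gives I_y = 4.050248 in⁴.
Polar second moment: J = I_x + I_y = 91.39421 in⁴.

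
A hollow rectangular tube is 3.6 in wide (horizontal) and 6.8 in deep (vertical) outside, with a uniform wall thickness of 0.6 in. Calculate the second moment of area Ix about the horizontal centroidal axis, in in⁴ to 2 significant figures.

Ix ≈ 59 in⁴

Split into non-overlapping primitives; take the origin at the lower-left of the bounding box.
Outer rectangle: 3.6 × 6.8, A = 24.48 in², y = 3.4 in, Ī = 94.33 in⁴.
Inner void (subtracted): 2.4 × 5.6, A = 13.44 in², y = 3.4 in, Ī = 35.12 in⁴.
By symmetry the centroid is at mid-height, ȳ = 3.4 in.
All pieces are centred on the horizontal centroidal axis, so I = ΣĪ (holes subtracted) = 59.21 in⁴.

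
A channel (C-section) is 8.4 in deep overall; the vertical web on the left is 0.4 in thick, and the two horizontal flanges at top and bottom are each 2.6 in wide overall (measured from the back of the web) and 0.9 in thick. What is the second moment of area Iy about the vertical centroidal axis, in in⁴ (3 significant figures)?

Iy ≈ 4.71 in⁴

Break the section into simple shapes (no overlaps), measuring from the bottom-left corner of the bounding box.
Web: 0.4 × 8.4, A = 3.36 in², x = 0.2 in, Ī = 0.0448 in⁴.
Top flange (beyond web): 2.2 × 0.9, A = 1.98 in², x = 1.5 in, Ī = 0.7986 in⁴.
Bottom flange (beyond web): 2.2 × 0.9, A = 1.98 in², x = 1.5 in, Ī = 0.7986 in⁴.
Centroid: x̄ = ΣA·x / ΣA = 0.90328 in.
Transfer each piece to the vertical centroidal axis using Ī + A·d² with d = x − 0.90328:
  web: d = -0.70328 in → contributes +1.7067 in⁴
  top flange (beyond web): d = 0.59672 in → contributes +1.5036 in⁴
  bottom flange (beyond web): d = 0.59672 in → contributes +1.5036 in⁴
Total I = 4.7139 in⁴.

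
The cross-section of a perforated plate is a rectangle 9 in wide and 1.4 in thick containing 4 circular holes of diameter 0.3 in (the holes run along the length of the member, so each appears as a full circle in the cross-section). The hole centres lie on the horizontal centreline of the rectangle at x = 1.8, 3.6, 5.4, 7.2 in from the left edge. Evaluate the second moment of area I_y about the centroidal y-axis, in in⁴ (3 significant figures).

Split into non-overlapping primitives; take the origin at the lower-left of the bounding box.
Plate: 9 × 1.4, A = 12.6 in², x = 4.5 in, Ī = 85.05 in⁴.
Hole 1 (subtracted): ⌀0.3, A = 0.070686 in², x = 1.8 in, Ī = 0.00039761 in⁴.
Hole 2 (subtracted): ⌀0.3, A = 0.070686 in², x = 3.6 in, Ī = 0.00039761 in⁴.
Hole 3 (subtracted): ⌀0.3, A = 0.070686 in², x = 5.4 in, Ī = 0.00039761 in⁴.
Hole 4 (subtracted): ⌀0.3, A = 0.070686 in², x = 7.2 in, Ī = 0.00039761 in⁴.
By symmetry the centroid is at mid-width, x̄ = 4.5 in.
Transfer each piece to the centroidal y-axis using Ī + A·d² with d = x − 4.5:
  plate: d = 0 in → contributes +85.05 in⁴
  hole 1: d = -2.7 in → contributes −0.5157 in⁴
  hole 2: d = -0.9 in → contributes −0.057653 in⁴
  hole 3: d = 0.9 in → contributes −0.057653 in⁴
  hole 4: d = 2.7 in → contributes −0.5157 in⁴
Total I = 83.903 in⁴.

I_y ≈ 83.9 in⁴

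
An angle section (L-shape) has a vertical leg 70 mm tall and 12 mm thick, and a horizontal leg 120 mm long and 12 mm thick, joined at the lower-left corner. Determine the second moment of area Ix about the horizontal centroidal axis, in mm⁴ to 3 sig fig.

Ix ≈ 7.87 × 10⁵ mm⁴

Split into non-overlapping primitives; take the origin at the lower-left of the bounding box.
Vertical leg: 12 × 70, A = 840 mm², y = 35 mm, Ī = 343 000 mm⁴.
Horizontal leg (remainder): 108 × 12, A = 1 296 mm², y = 6 mm, Ī = 15 552 mm⁴.
Centroid: ȳ = ΣA·y / ΣA = 17.404 mm.
Transfer each piece to the horizontal centroidal axis using Ī + A·d² with d = y − 17.404:
  vertical leg: d = 17.596 mm → contributes +603 066 mm⁴
  horizontal leg (remainder): d = -11.404 mm → contributes +184 113 mm⁴
Total I = 787 179 mm⁴.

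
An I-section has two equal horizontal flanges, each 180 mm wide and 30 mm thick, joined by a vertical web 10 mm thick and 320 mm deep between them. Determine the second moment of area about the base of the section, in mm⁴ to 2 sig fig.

I_base ≈ 8.6 × 10⁸ mm⁴

Treat the section as a set of non-overlapping primitives; coordinates are from the bounding-box lower-left.
Bottom flange: 180 × 30, A = 5 400 mm², y = 15 mm, Ī = 405 000 mm⁴.
Web: 10 × 320, A = 3 200 mm², y = 190 mm, Ī = 27 306 667 mm⁴.
Top flange: 180 × 30, A = 5 400 mm², y = 365 mm, Ī = 405 000 mm⁴.
Transfer each piece to a horizontal axis along the bottom face using Ī + A·d² with d = y − 0:
  bottom flange: d = 15 mm → contributes +1 620 000 mm⁴
  web: d = 190 mm → contributes +142 826 667 mm⁴
  top flange: d = 365 mm → contributes +719 820 000 mm⁴
Total I = 864 266 667 mm⁴.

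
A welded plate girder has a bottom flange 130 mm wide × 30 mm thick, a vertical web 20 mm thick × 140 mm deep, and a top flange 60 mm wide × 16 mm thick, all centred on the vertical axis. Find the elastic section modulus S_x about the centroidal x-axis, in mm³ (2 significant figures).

S_x ≈ 2.5 × 10⁵ mm³

Split into non-overlapping primitives; take the origin at the lower-left of the bounding box.
Bottom plate: 130 × 30, A = 3 900 mm², y = 15 mm, Ī = 292 500 mm⁴.
Web plate: 20 × 140, A = 2 800 mm², y = 100 mm, Ī = 4 573 333 mm⁴.
Top plate: 60 × 16, A = 960 mm², y = 178 mm, Ī = 20 480 mm⁴.
Centroid: ȳ = ΣA·y / ΣA = 66.5 mm.
Transfer each piece to the centroidal x-axis using Ī + A·d² with d = y − 66.5:
  bottom plate: d = -51.5 mm → contributes +10 635 751 mm⁴
  web plate: d = 33.5 mm → contributes +7 715 878 mm⁴
  top plate: d = 111.5 mm → contributes +11 955 719 mm⁴
Total I = 30 307 348 mm⁴.
Extreme fibre distance c = 119.5 mm; S = I/c = 253 615 mm³.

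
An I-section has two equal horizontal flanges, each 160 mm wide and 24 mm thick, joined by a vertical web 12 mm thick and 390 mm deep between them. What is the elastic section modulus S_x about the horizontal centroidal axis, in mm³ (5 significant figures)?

S_x ≈ 1.7752 × 10⁶ mm³

Treat the section as a set of non-overlapping primitives; coordinates are from the bounding-box lower-left.
Bottom flange: 160 × 24, A = 3 840 mm², y = 12 mm, Ī = 184 320 mm⁴.
Web: 12 × 390, A = 4 680 mm², y = 219 mm, Ī = 59 319 000 mm⁴.
Top flange: 160 × 24, A = 3 840 mm², y = 426 mm, Ī = 184 320 mm⁴.
By symmetry the centroid is at mid-height, ȳ = 219 mm.
Transfer each piece to the horizontal centroidal axis using Ī + A·d² with d = y − 219:
  bottom flange: d = -207 mm → contributes +164 724 480 mm⁴
  web: d = 0 mm → contributes +59 319 000 mm⁴
  top flange: d = 207 mm → contributes +164 724 480 mm⁴
Total I = 388 767 960 mm⁴.
Extreme fibre distance c = 219 mm; S = I/c = 1 775 196 mm³.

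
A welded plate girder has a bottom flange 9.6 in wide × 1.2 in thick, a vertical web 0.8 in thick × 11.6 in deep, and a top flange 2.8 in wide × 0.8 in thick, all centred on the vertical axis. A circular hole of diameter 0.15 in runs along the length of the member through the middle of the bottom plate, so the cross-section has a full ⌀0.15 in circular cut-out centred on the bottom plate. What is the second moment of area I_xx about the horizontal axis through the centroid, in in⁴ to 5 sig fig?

I_xx ≈ 507.85 in⁴

Decompose the section into non-overlapping parts with the origin at the bottom-left of its bounding rectangle.
Bottom plate: 9.6 × 1.2, A = 11.52 in², y = 0.6 in, Ī = 1.3824 in⁴.
Web plate: 0.8 × 11.6, A = 9.28 in², y = 7 in, Ī = 104.0597 in⁴.
Top plate: 2.8 × 0.8, A = 2.24 in², y = 13.2 in, Ī = 0.1194667 in⁴.
Hole (subtracted): ⌀0.15, A = 0.01767146 in², y = 0.6 in, Ī = 0.00002485049 in⁴.
Centroid: ȳ = ΣA·y / ΣA = 4.405697 in.
Transfer each piece to the horizontal axis through the centroid using Ī + A·d² with d = y − 4.405697:
  bottom plate: d = -3.805697 in → contributes +168.2303 in⁴
  web plate: d = 2.594303 in → contributes +166.5179 in⁴
  top plate: d = 8.794303 in → contributes +173.3606 in⁴
  hole: d = -3.805697 in → contributes −0.2559664 in⁴
Total I = 507.8529 in⁴.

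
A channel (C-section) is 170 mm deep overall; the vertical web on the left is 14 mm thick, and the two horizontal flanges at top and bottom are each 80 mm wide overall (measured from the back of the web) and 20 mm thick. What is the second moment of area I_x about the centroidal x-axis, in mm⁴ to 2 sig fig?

Break the section into simple shapes (no overlaps), measuring from the bottom-left corner of the bounding box.
Web: 14 × 170, A = 2 380 mm², y = 85 mm, Ī = 5 731 833 mm⁴.
Top flange (beyond web): 66 × 20, A = 1 320 mm², y = 160 mm, Ī = 44 000 mm⁴.
Bottom flange (beyond web): 66 × 20, A = 1 320 mm², y = 10 mm, Ī = 44 000 mm⁴.
By symmetry the centroid is at mid-height, ȳ = 85 mm.
Transfer each piece to the centroidal x-axis using Ī + A·d² with d = y − 85:
  web: d = 0 mm → contributes +5 731 833 mm⁴
  top flange (beyond web): d = 75 mm → contributes +7 469 000 mm⁴
  bottom flange (beyond web): d = -75 mm → contributes +7 469 000 mm⁴
Total I = 20 669 833 mm⁴.

I_x ≈ 2.1 × 10⁷ mm⁴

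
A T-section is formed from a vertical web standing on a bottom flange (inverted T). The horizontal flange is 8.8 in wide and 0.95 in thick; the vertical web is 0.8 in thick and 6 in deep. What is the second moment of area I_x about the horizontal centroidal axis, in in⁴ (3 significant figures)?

I_x ≈ 51.9 in⁴

Decompose the section into non-overlapping parts with the origin at the bottom-left of its bounding rectangle.
Flange: 8.8 × 0.95, A = 8.36 in², y = 0.475 in, Ī = 0.62874 in⁴.
Web: 0.8 × 6, A = 4.8 in², y = 3.95 in, Ī = 14.4 in⁴.
Centroid: ȳ = ΣA·y / ΣA = 1.7425 in.
Transfer each piece to the horizontal centroidal axis using Ī + A·d² with d = y − 1.7425:
  flange: d = -1.2675 in → contributes +14.059 in⁴
  web: d = 2.2075 in → contributes +37.791 in⁴
Total I = 51.85 in⁴.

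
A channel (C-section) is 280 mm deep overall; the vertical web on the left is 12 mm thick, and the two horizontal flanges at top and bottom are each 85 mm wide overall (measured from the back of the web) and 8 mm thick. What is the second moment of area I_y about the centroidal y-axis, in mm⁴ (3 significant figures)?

Split into non-overlapping primitives; take the origin at the lower-left of the bounding box.
Web: 12 × 280, A = 3 360 mm², x = 6 mm, Ī = 40 320 mm⁴.
Top flange (beyond web): 73 × 8, A = 584 mm², x = 48.5 mm, Ī = 259 345 mm⁴.
Bottom flange (beyond web): 73 × 8, A = 584 mm², x = 48.5 mm, Ī = 259 345 mm⁴.
Centroid: x̄ = ΣA·x / ΣA = 16.963 mm.
Transfer each piece to the centroidal y-axis using Ī + A·d² with d = x − 16.963:
  web: d = -10.963 mm → contributes +444 142 mm⁴
  top flange (beyond web): d = 31.537 mm → contributes +840 185 mm⁴
  bottom flange (beyond web): d = 31.537 mm → contributes +840 185 mm⁴
Total I = 2 124 511 mm⁴.

I_y ≈ 2.12 × 10⁶ mm⁴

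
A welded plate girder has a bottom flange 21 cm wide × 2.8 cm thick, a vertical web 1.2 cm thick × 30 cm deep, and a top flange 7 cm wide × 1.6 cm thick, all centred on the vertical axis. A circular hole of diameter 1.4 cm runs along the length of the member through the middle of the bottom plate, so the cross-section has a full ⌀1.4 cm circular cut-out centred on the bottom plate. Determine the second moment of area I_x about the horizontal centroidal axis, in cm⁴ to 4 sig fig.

Decompose the section into non-overlapping parts with the origin at the bottom-left of its bounding rectangle.
Bottom plate: 21 × 2.8, A = 58.8 cm², y = 1.4 cm, Ī = 38.416 cm⁴.
Web plate: 1.2 × 30, A = 36 cm², y = 17.8 cm, Ī = 2 700 cm⁴.
Top plate: 7 × 1.6, A = 11.2 cm², y = 33.6 cm, Ī = 2.38933 cm⁴.
Hole (subtracted): ⌀1.4, A = 1.53938 cm², y = 1.4 cm, Ī = 0.188574 cm⁴.
Centroid: ȳ = ΣA·y / ΣA = 10.5043 cm.
Transfer each piece to the horizontal centroidal axis using Ī + A·d² with d = y − 10.5043:
  bottom plate: d = -9.10429 cm → contributes +4912.24 cm⁴
  web plate: d = 7.29571 cm → contributes +4616.18 cm⁴
  top plate: d = 23.0957 cm → contributes +5976.6 cm⁴
  hole: d = -9.10429 cm → contributes −127.785 cm⁴
Total I = 15377.2 cm⁴.

I_x ≈ 1.538 × 10⁴ cm⁴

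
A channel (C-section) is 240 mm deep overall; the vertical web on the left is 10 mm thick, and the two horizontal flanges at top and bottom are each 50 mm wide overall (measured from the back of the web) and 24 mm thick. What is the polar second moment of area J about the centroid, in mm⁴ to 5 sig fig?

J ≈ 3.4950 × 10⁷ mm⁴

Break the section into simple shapes (no overlaps), measuring from the bottom-left corner of the bounding box.
Web: 10 × 240, A = 2 400 mm², y = 120 mm, Ī = 11 520 000 mm⁴.
Top flange (beyond web): 40 × 24, A = 960 mm², y = 228 mm, Ī = 46 080 mm⁴.
Bottom flange (beyond web): 40 × 24, A = 960 mm², y = 12 mm, Ī = 46 080 mm⁴.
By symmetry the centroid is at mid-height, ȳ = 120 mm.
Transfer each piece to the centroidal x-axis using Ī + A·d² with d = y − 120:
  web: d = 0 mm → contributes +11 520 000 mm⁴
  top flange (beyond web): d = 108 mm → contributes +11 243 520 mm⁴
  bottom flange (beyond web): d = -108 mm → contributes +11 243 520 mm⁴
Total I = 34 007 040 mm⁴.
For the y-axis: x̄ = 16.11111 mm.
Repeating about the centroidal y-axis gives I_y = 942666.7 mm⁴.
Polar second moment: J = I_x + I_y = 34 949 707 mm⁴.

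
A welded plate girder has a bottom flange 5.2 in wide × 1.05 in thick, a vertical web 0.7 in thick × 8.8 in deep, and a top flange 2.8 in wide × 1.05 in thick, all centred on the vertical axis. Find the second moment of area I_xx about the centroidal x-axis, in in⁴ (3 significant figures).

Treat the section as a set of non-overlapping primitives; coordinates are from the bounding-box lower-left.
Bottom plate: 5.2 × 1.05, A = 5.46 in², y = 0.525 in, Ī = 0.50164 in⁴.
Web plate: 0.7 × 8.8, A = 6.16 in², y = 5.45 in, Ī = 39.753 in⁴.
Top plate: 2.8 × 1.05, A = 2.94 in², y = 10.375 in, Ī = 0.27011 in⁴.
Centroid: ȳ = ΣA·y / ΣA = 4.5976 in.
Transfer each piece to the centroidal x-axis using Ī + A·d² with d = y − 4.5976:
  bottom plate: d = -4.0726 in → contributes +91.061 in⁴
  web plate: d = 0.8524 in → contributes +44.228 in⁴
  top plate: d = 5.7774 in → contributes +98.403 in⁴
Total I = 233.69 in⁴.

I_xx ≈ 234 in⁴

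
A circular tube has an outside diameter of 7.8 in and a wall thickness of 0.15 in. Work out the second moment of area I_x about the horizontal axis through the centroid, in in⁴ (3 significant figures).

Treat the section as a set of non-overlapping primitives; coordinates are from the bounding-box lower-left.
Outer circle: ⌀7.8, A = 47.784 in², y = 3.9 in, Ī = 181.7 in⁴.
Bore (subtracted): ⌀7.5, A = 44.179 in², y = 3.9 in, Ī = 155.32 in⁴.
By symmetry the centroid is at mid-height, ȳ = 3.9 in.
All pieces are centred on the horizontal axis through the centroid, so I = ΣĪ (holes subtracted) = 26.382 in⁴.

I_x ≈ 26.4 in⁴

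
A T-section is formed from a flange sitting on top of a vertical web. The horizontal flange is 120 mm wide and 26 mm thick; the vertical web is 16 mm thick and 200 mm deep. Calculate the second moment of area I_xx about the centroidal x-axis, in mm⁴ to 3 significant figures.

Break the section into simple shapes (no overlaps), measuring from the bottom-left corner of the bounding box.
Flange: 120 × 26, A = 3 120 mm², y = 213 mm, Ī = 175 760 mm⁴.
Web: 16 × 200, A = 3 200 mm², y = 100 mm, Ī = 10 666 667 mm⁴.
Centroid: ȳ = ΣA·y / ΣA = 155.78 mm.
Transfer each piece to the centroidal x-axis using Ī + A·d² with d = y − 155.78:
  flange: d = 57.215 mm → contributes +10 389 323 mm⁴
  web: d = -55.785 mm → contributes +20 624 891 mm⁴
Total I = 31 014 214 mm⁴.

I_xx ≈ 3.10 × 10⁷ mm⁴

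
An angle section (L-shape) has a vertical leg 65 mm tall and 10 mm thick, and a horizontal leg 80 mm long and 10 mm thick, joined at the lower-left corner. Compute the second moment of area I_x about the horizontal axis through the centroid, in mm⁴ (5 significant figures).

Treat the section as a set of non-overlapping primitives; coordinates are from the bounding-box lower-left.
Vertical leg: 10 × 65, A = 650 mm², y = 32.5 mm, Ī = 228854.2 mm⁴.
Horizontal leg (remainder): 70 × 10, A = 700 mm², y = 5 mm, Ī = 5833.333 mm⁴.
Centroid: ȳ = ΣA·y / ΣA = 18.24074 mm.
Transfer each piece to the horizontal axis through the centroid using Ī + A·d² with d = y − 18.24074:
  vertical leg: d = 14.25926 mm → contributes +361016.4 mm⁴
  horizontal leg (remainder): d = -13.24074 mm → contributes +128555.4 mm⁴
Total I = 489571.8 mm⁴.

I_x ≈ 4.8957 × 10⁵ mm⁴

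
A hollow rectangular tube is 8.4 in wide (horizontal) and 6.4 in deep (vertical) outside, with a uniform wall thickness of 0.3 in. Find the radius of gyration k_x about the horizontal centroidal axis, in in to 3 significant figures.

k_x ≈ 2.58 in

Decompose the section into non-overlapping parts with the origin at the bottom-left of its bounding rectangle.
Outer rectangle: 8.4 × 6.4, A = 53.76 in², y = 3.2 in, Ī = 183.5 in⁴.
Inner void (subtracted): 7.8 × 5.8, A = 45.24 in², y = 3.2 in, Ī = 126.82 in⁴.
By symmetry the centroid is at mid-height, ȳ = 3.2 in.
All pieces are centred on the horizontal centroidal axis, so I = ΣĪ (holes subtracted) = 56.678 in⁴.
Radius of gyration: k = √(I/A) = √(56.678 / 8.52) = 2.5792 in.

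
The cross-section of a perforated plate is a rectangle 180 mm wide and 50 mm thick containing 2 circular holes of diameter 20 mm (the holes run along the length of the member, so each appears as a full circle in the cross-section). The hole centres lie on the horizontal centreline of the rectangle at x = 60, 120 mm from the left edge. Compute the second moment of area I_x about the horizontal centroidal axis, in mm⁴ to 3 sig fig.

I_x ≈ 1.86 × 10⁶ mm⁴

Split into non-overlapping primitives; take the origin at the lower-left of the bounding box.
Plate: 180 × 50, A = 9 000 mm², y = 25 mm, Ī = 1 875 000 mm⁴.
Hole 1 (subtracted): ⌀20, A = 314.16 mm², y = 25 mm, Ī = 7 854 mm⁴.
Hole 2 (subtracted): ⌀20, A = 314.16 mm², y = 25 mm, Ī = 7 854 mm⁴.
By symmetry the centroid is at mid-height, ȳ = 25 mm.
All pieces are centred on the horizontal centroidal axis, so I = ΣĪ (holes subtracted) = 1 859 292 mm⁴.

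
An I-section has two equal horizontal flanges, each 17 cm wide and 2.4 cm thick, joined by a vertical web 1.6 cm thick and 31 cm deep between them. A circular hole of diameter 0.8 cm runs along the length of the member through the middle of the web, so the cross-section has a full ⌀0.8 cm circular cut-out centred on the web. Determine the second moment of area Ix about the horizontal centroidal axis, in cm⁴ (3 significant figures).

Ix ≈ 2.68 × 10⁴ cm⁴

Split into non-overlapping primitives; take the origin at the lower-left of the bounding box.
Bottom flange: 17 × 2.4, A = 40.8 cm², y = 1.2 cm, Ī = 19.584 cm⁴.
Web: 1.6 × 31, A = 49.6 cm², y = 17.9 cm, Ī = 3972.1 cm⁴.
Top flange: 17 × 2.4, A = 40.8 cm², y = 34.6 cm, Ī = 19.584 cm⁴.
Hole (subtracted): ⌀0.8, A = 0.50265 cm², y = 17.9 cm, Ī = 0.020106 cm⁴.
By symmetry the centroid is at mid-height, ȳ = 17.9 cm.
Transfer each piece to the horizontal centroidal axis using Ī + A·d² with d = y − 17.9:
  bottom flange: d = -16.7 cm → contributes +11 398 cm⁴
  web: d = 0 cm → contributes +3972.1 cm⁴
  top flange: d = 16.7 cm → contributes +11 398 cm⁴
  hole: d = 0 cm → contributes −0.020106 cm⁴
Total I = 26 769 cm⁴.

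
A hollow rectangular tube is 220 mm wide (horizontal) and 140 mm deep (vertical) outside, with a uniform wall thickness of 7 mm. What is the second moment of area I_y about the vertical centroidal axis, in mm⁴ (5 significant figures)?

Treat the section as a set of non-overlapping primitives; coordinates are from the bounding-box lower-left.
Outer rectangle: 220 × 140, A = 30 800 mm², x = 110 mm, Ī = 124 226 667 mm⁴.
Inner void (subtracted): 206 × 126, A = 25 956 mm², x = 110 mm, Ī = 91 789 068 mm⁴.
By symmetry the centroid is at mid-width, x̄ = 110 mm.
All pieces are centred on the vertical centroidal axis, so I = ΣĪ (holes subtracted) = 32 437 599 mm⁴.

I_y ≈ 3.2438 × 10⁷ mm⁴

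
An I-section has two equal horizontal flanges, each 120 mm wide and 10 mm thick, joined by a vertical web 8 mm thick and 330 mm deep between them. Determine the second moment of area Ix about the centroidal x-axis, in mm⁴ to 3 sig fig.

Break the section into simple shapes (no overlaps), measuring from the bottom-left corner of the bounding box.
Bottom flange: 120 × 10, A = 1 200 mm², y = 5 mm, Ī = 10 000 mm⁴.
Web: 8 × 330, A = 2 640 mm², y = 175 mm, Ī = 23 958 000 mm⁴.
Top flange: 120 × 10, A = 1 200 mm², y = 345 mm, Ī = 10 000 mm⁴.
By symmetry the centroid is at mid-height, ȳ = 175 mm.
Transfer each piece to the centroidal x-axis using Ī + A·d² with d = y − 175:
  bottom flange: d = -170 mm → contributes +34 690 000 mm⁴
  web: d = 0 mm → contributes +23 958 000 mm⁴
  top flange: d = 170 mm → contributes +34 690 000 mm⁴
Total I = 93 338 000 mm⁴.

Ix ≈ 9.33 × 10⁷ mm⁴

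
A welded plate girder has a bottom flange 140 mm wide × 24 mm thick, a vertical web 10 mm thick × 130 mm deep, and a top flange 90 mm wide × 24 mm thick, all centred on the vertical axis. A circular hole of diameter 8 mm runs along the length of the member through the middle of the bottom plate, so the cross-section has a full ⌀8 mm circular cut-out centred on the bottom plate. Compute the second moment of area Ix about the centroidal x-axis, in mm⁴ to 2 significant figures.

Decompose the section into non-overlapping parts with the origin at the bottom-left of its bounding rectangle.
Bottom plate: 140 × 24, A = 3 360 mm², y = 12 mm, Ī = 161 280 mm⁴.
Web plate: 10 × 130, A = 1 300 mm², y = 89 mm, Ī = 1 830 833 mm⁴.
Top plate: 90 × 24, A = 2 160 mm², y = 166 mm, Ī = 103 680 mm⁴.
Hole (subtracted): ⌀8, A = 50.27 mm², y = 12 mm, Ī = 201.1 mm⁴.
Centroid: ȳ = ΣA·y / ΣA = 75.92 mm.
Transfer each piece to the centroidal x-axis using Ī + A·d² with d = y − 75.92:
  bottom plate: d = -63.92 mm → contributes +13 890 633 mm⁴
  web plate: d = 13.08 mm → contributes +2 053 152 mm⁴
  top plate: d = 90.08 mm → contributes +17 629 730 mm⁴
  hole: d = -63.92 mm → contributes −205 592 mm⁴
Total I = 33 367 924 mm⁴.

Ix ≈ 3.3 × 10⁷ mm⁴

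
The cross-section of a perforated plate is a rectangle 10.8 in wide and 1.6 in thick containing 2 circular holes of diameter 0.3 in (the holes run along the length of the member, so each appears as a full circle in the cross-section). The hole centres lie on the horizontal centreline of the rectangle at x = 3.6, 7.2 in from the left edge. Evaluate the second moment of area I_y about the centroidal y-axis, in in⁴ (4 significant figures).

I_y ≈ 167.5 in⁴

Break the section into simple shapes (no overlaps), measuring from the bottom-left corner of the bounding box.
Plate: 10.8 × 1.6, A = 17.28 in², x = 5.4 in, Ī = 167.962 in⁴.
Hole 1 (subtracted): ⌀0.3, A = 0.0706858 in², x = 3.6 in, Ī = 0.000397608 in⁴.
Hole 2 (subtracted): ⌀0.3, A = 0.0706858 in², x = 7.2 in, Ī = 0.000397608 in⁴.
By symmetry the centroid is at mid-width, x̄ = 5.4 in.
Transfer each piece to the centroidal y-axis using Ī + A·d² with d = x − 5.4:
  plate: d = 0 in → contributes +167.962 in⁴
  hole 1: d = -1.8 in → contributes −0.22942 in⁴
  hole 2: d = 1.8 in → contributes −0.22942 in⁴
Total I = 167.503 in⁴.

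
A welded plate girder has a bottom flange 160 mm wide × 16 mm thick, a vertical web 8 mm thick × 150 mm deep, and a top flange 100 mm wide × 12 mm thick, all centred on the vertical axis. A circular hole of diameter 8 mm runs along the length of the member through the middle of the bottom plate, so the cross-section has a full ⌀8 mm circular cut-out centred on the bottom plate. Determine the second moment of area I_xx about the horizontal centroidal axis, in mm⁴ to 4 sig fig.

Split into non-overlapping primitives; take the origin at the lower-left of the bounding box.
Bottom plate: 160 × 16, A = 2 560 mm², y = 8 mm, Ī = 54613.3 mm⁴.
Web plate: 8 × 150, A = 1 200 mm², y = 91 mm, Ī = 2 250 000 mm⁴.
Top plate: 100 × 12, A = 1 200 mm², y = 172 mm, Ī = 14 400 mm⁴.
Hole (subtracted): ⌀8, A = 50.2655 mm², y = 8 mm, Ī = 201.062 mm⁴.
Centroid: ȳ = ΣA·y / ΣA = 68.3699 mm.
Transfer each piece to the horizontal centroidal axis using Ī + A·d² with d = y − 68.3699:
  bottom plate: d = -60.3699 mm → contributes +9 384 585 mm⁴
  web plate: d = 22.6301 mm → contributes +2 864 548 mm⁴
  top plate: d = 103.63 mm → contributes +12 901 446 mm⁴
  hole: d = -60.3699 mm → contributes −183 395 mm⁴
Total I = 24 967 185 mm⁴.

I_xx ≈ 2.497 × 10⁷ mm⁴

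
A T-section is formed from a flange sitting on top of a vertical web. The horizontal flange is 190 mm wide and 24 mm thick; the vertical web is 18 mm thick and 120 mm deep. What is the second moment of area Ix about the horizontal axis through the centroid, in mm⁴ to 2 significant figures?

Ix ≈ 1.0 × 10⁷ mm⁴

Treat the section as a set of non-overlapping primitives; coordinates are from the bounding-box lower-left.
Flange: 190 × 24, A = 4 560 mm², y = 132 mm, Ī = 218 880 mm⁴.
Web: 18 × 120, A = 2 160 mm², y = 60 mm, Ī = 2 592 000 mm⁴.
Centroid: ȳ = ΣA·y / ΣA = 108.9 mm.
Transfer each piece to the horizontal axis through the centroid using Ī + A·d² with d = y − 108.9:
  flange: d = 23.14 mm → contributes +2 661 179 mm⁴
  web: d = -48.86 mm → contributes +7 747 964 mm⁴
Total I = 10 409 143 mm⁴.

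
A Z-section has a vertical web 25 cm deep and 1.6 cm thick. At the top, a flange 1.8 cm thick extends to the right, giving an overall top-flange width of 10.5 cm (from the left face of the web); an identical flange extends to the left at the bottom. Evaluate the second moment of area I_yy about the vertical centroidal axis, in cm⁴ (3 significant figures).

I_yy ≈ 1100 cm⁴

Treat the section as a set of non-overlapping primitives; coordinates are from the bounding-box lower-left.
Web: 1.6 × 25, A = 40 cm², x = 9.7 cm, Ī = 8.5333 cm⁴.
Top flange (beyond web): 8.9 × 1.8, A = 16.02 cm², x = 14.95 cm, Ī = 105.75 cm⁴.
Bottom flange (beyond web): 8.9 × 1.8, A = 16.02 cm², x = 4.45 cm, Ī = 105.75 cm⁴.
Centroid: x̄ = ΣA·x / ΣA = 9.7 cm.
Transfer each piece to the vertical centroidal axis using Ī + A·d² with d = x − 9.7:
  web: d = 0 cm → contributes +8.5333 cm⁴
  top flange (beyond web): d = 5.25 cm → contributes +547.3 cm⁴
  bottom flange (beyond web): d = -5.25 cm → contributes +547.3 cm⁴
Total I = 1103.1 cm⁴.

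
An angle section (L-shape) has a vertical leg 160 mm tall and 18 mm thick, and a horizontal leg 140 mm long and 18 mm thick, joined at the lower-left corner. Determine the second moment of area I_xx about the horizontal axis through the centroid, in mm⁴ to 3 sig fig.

I_xx ≈ 1.25 × 10⁷ mm⁴

Split into non-overlapping primitives; take the origin at the lower-left of the bounding box.
Vertical leg: 18 × 160, A = 2 880 mm², y = 80 mm, Ī = 6 144 000 mm⁴.
Horizontal leg (remainder): 122 × 18, A = 2 196 mm², y = 9 mm, Ī = 59 292 mm⁴.
Centroid: ȳ = ΣA·y / ΣA = 49.284 mm.
Transfer each piece to the horizontal axis through the centroid using Ī + A·d² with d = y − 49.284:
  vertical leg: d = 30.716 mm → contributes +8 861 256 mm⁴
  horizontal leg (remainder): d = -40.284 mm → contributes +3 622 907 mm⁴
Total I = 12 484 163 mm⁴.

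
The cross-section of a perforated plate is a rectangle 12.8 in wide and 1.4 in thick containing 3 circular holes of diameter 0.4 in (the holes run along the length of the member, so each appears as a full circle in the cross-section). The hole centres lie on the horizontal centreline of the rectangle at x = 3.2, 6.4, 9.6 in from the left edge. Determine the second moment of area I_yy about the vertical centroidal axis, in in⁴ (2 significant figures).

I_yy ≈ 240 in⁴

Treat the section as a set of non-overlapping primitives; coordinates are from the bounding-box lower-left.
Plate: 12.8 × 1.4, A = 17.92 in², x = 6.4 in, Ī = 244.7 in⁴.
Hole 1 (subtracted): ⌀0.4, A = 0.1257 in², x = 3.2 in, Ī = 0.001257 in⁴.
Hole 2 (subtracted): ⌀0.4, A = 0.1257 in², x = 6.4 in, Ī = 0.001257 in⁴.
Hole 3 (subtracted): ⌀0.4, A = 0.1257 in², x = 9.6 in, Ī = 0.001257 in⁴.
By symmetry the centroid is at mid-width, x̄ = 6.4 in.
Transfer each piece to the vertical centroidal axis using Ī + A·d² with d = x − 6.4:
  plate: d = 0 in → contributes +244.7 in⁴
  hole 1: d = -3.2 in → contributes −1.288 in⁴
  hole 2: d = 0 in → contributes −0.001257 in⁴
  hole 3: d = 3.2 in → contributes −1.288 in⁴
Total I = 242.1 in⁴.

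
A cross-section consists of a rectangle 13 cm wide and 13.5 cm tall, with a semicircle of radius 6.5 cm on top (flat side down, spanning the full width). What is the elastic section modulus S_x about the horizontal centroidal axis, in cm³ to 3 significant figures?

S_x ≈ 678 cm³

Split into non-overlapping primitives; take the origin at the lower-left of the bounding box.
Rectangular body: 13 × 13.5, A = 175.5 cm², y = 6.75 cm, Ī = 2665.4 cm⁴.
Semicircular cap: semicircle r = 6.5, A = 66.366 cm², y = 16.259 cm, Ī = 195.92 cm⁴.
Centroid: ȳ = ΣA·y / ΣA = 9.3591 cm.
Transfer each piece to the horizontal centroidal axis using Ī + A·d² with d = y − 9.3591:
  rectangular body: d = -2.6091 cm → contributes +3860.1 cm⁴
  semicircular cap: d = 6.8996 cm → contributes +3355.2 cm⁴
Total I = 7215.3 cm⁴.
Extreme fibre distance c = 10.641 cm; S = I/c = 678.08 cm³.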